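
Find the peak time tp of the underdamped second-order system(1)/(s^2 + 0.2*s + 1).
Standard form: ωn²/(s²+2ζωn·s+ωn²) → ωn = 1, ζ = 0.1.
ωd = ωn·√(1-ζ²) = 1·√(1-0.1²) = 0.995.
tp = π/ωd = π/0.995 = 3.157 s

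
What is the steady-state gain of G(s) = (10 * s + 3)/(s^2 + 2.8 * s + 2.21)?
DC gain = G(0) = num(0)/den(0) = 3/2.21 = 1.357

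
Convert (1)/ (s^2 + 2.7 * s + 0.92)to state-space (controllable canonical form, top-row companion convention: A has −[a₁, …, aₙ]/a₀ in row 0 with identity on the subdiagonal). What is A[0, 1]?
Reachable canonical form for den = s^2 + 2.7*s + 0.92: top row of A = -[a₁,a₂,...,aₙ]/a₀, ones on the subdiagonal, zeros elsewhere.
A = [[-2.7, -0.92], [1, 0]].
A[0,1] = -0.92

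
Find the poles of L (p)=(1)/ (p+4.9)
Set denominator = 0: p + 4.9 = 0 → Poles: -4.9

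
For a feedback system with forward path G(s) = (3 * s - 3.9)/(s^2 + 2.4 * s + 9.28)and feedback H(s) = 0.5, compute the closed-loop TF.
Closed-loop T = G/(1+GH).
Numerator: G_num * H_den = 3*s - 3.9.
Denominator: G_den * H_den + G_num * H_num = (s^2 + 2.4*s + 9.28) + (1.5*s - 1.95) = s^2 + 3.9*s + 7.33.
T(s) = (3*s - 3.9)/(s^2 + 3.9*s + 7.33)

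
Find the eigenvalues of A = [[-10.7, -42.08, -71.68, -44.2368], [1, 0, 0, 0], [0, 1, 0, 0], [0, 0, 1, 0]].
Eigenvalues solve det(λI - A) = 0.
Characteristic polynomial: λ^4 + 10.7*λ^3 + 42.08*λ^2 + 71.68*λ + 44.2368 = 0.
Factor: (λ + 2.7)(λ + 3.2)(λ + 3.2)(λ + 1.6) = 0.
Roots: -1.6, -2.7, -3.2, -3.2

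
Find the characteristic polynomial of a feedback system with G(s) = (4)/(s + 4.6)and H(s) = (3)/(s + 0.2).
Characteristic poly = G_den * H_den + G_num * H_num = (s^2 + 4.8*s + 0.92) + (12) = s^2 + 4.8*s + 12.92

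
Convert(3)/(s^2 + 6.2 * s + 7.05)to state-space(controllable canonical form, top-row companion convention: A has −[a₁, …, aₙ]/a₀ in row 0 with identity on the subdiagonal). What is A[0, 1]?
Reachable canonical form for den = s^2 + 6.2*s + 7.05: top row of A = -[a₁,a₂,...,aₙ]/a₀, ones on the subdiagonal, zeros elsewhere.
A = [[-6.2, -7.05], [1, 0]].
A[0,1] = -7.05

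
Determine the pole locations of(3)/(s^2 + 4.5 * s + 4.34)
Set denominator = 0: s^2 + 4.5*s + 4.34 = (s + 3.1)(s + 1.4) = 0 → Poles: -1.4, -3.1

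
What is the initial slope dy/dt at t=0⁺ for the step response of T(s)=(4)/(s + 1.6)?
IVT: y'(0⁺) = lim_{s→∞} s²·Y(s) = lim_{s→∞} s·T(s).
deg(num) = 0, deg(den) = 1, relative degree = 1, so s·T(s) → (leading num)/(leading den) = 4/1 = 4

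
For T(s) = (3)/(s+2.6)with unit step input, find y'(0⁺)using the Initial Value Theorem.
IVT: y'(0⁺) = lim_{s→∞} s²·Y(s) = lim_{s→∞} s·T(s).
deg(num) = 0, deg(den) = 1, relative degree = 1, so s·T(s) → (leading num)/(leading den) = 3/1 = 3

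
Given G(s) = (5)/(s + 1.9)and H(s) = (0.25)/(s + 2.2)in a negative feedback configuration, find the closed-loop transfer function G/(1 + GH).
Closed-loop T = G/(1+GH).
Numerator: G_num * H_den = 5*s + 11.
Denominator: G_den * H_den + G_num * H_num = (s^2 + 4.1*s + 4.18) + (1.25) = s^2 + 4.1*s + 5.43.
T(s) = (5*s + 11)/(s^2 + 4.1*s + 5.43)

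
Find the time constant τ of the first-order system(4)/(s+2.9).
First-order system: τ = -1/pole. Pole = -2.9. τ = -1/(-2.9) = 0.3448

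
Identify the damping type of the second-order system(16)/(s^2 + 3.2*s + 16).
Standard form: ωn²/(s²+2ζωn·s+ωn²) gives ωn=4, ζ=0.4.
Underdamped (ζ = 0.4 < 1)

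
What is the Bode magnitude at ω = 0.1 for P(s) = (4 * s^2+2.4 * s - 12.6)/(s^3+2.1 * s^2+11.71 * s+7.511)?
Substitute s = j*0.1: P(j0.1) = -1.6425 + 0.288615j.
|P(j0.1)| = sqrt(Re² + Im²) = 1.668.
20*log₁₀(1.668) = 4.44 dB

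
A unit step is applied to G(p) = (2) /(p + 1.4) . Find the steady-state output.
FVT: lim_{t→∞} y(t) = lim_{p→0} p*Y(p) where Y(p) = G(p)/p.
= lim_{p→0} G(p) = G(0) = num(0)/den(0) = 2/1.4 = 1.429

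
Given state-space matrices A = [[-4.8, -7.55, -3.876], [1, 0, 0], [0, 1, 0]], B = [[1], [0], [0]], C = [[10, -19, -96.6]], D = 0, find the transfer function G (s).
G(s) = C(sI - A)⁻¹B + D.
Characteristic polynomial det(sI - A) = s^3 + 4.8*s^2 + 7.55*s + 3.876.
Numerator from C·adj(sI-A)·B + D·det(sI-A) = 10*s^2 - 19*s - 96.6.
G(s) = (10*s^2 - 19*s - 96.6)/(s^3 + 4.8*s^2 + 7.55*s + 3.876)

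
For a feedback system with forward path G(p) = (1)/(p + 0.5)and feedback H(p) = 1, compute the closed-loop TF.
Closed-loop T = G/(1+GH).
Numerator: G_num * H_den = 1.
Denominator: G_den * H_den + G_num * H_num = (p + 0.5) + (1) = p + 1.5.
T(p) = (1)/(p + 1.5)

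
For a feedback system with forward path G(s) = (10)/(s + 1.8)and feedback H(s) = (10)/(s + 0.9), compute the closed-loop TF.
Closed-loop T = G/(1+GH).
Numerator: G_num * H_den = 10*s + 9.
Denominator: G_den * H_den + G_num * H_num = (s^2 + 2.7*s + 1.62) + (100) = s^2 + 2.7*s + 101.62.
T(s) = (10*s + 9)/(s^2 + 2.7*s + 101.62)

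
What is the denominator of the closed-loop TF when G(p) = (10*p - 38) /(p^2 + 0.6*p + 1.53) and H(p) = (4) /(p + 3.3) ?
Characteristic poly = G_den * H_den + G_num * H_num = (p^3 + 3.9*p^2 + 3.51*p + 5.049) + (40*p - 152) = p^3 + 3.9*p^2 + 43.51*p - 146.951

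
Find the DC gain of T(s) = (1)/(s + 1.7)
DC gain = T(0) = num(0)/den(0) = 1/1.7 = 0.5882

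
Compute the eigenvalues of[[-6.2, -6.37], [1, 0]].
Eigenvalues solve det(λI - A) = 0.
Characteristic polynomial: λ^2 + 6.2*λ + 6.37 = 0.
Factor: (λ + 1.3)(λ + 4.9) = 0.
Roots: -1.3, -4.9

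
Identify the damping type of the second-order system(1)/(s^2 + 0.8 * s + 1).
Standard form: ωn²/(s²+2ζωn·s+ωn²) gives ωn=1, ζ=0.4.
Underdamped (ζ = 0.4 < 1)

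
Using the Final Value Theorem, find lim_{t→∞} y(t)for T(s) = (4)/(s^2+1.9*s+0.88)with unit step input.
FVT: lim_{t→∞} y(t) = lim_{s→0} s*Y(s) where Y(s) = T(s)/s.
= lim_{s→0} T(s) = T(0) = num(0)/den(0) = 4/0.88 = 4.545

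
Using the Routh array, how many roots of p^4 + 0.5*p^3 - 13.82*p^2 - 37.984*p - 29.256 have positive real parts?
Routh array:
p^4: [1, -13.82, -29.256]; p^3: [0.5, -37.984]; p^2: [62.148, -29.256]; p^1: [-37.7486]; p^0: [-29.256]
First column: [1, 0.5, 62.148, -37.7486, -29.256]. Sign changes = RHP roots = 1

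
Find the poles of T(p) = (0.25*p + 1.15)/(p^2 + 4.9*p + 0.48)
Set denominator = 0: p^2 + 4.9*p + 0.48 = (p + 0.1)(p + 4.8) = 0 → Poles: -0.1, -4.8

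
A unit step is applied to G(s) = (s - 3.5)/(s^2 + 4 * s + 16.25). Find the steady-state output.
FVT: lim_{t→∞} y(t) = lim_{s→0} s*Y(s) where Y(s) = G(s)/s.
= lim_{s→0} G(s) = G(0) = num(0)/den(0) = -3.5/16.25 = -0.2154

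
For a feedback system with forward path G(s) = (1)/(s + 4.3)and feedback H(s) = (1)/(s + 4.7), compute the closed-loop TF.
Closed-loop T = G/(1+GH).
Numerator: G_num * H_den = s + 4.7.
Denominator: G_den * H_den + G_num * H_num = (s^2 + 9*s + 20.21) + (1) = s^2 + 9*s + 21.21.
T(s) = (s + 4.7)/(s^2 + 9*s + 21.21)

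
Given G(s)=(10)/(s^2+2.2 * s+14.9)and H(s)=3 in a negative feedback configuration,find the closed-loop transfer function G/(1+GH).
Closed-loop T = G/(1+GH).
Numerator: G_num * H_den = 10.
Denominator: G_den * H_den + G_num * H_num = (s^2 + 2.2*s + 14.9) + (30) = s^2 + 2.2*s + 44.9.
T(s) = (10)/(s^2 + 2.2*s + 44.9)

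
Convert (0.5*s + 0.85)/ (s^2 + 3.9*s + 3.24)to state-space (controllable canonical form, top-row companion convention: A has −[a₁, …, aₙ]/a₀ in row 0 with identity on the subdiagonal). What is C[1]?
Reachable canonical form: C = numerator coefficients (right-aligned, zero-padded to length n).
num = 0.5*s + 0.85, C = [[0.5, 0.85]].
C[1] = 0.85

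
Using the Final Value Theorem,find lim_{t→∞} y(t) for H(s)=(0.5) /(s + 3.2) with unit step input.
FVT: lim_{t→∞} y(t) = lim_{s→0} s*Y(s) where Y(s) = H(s)/s.
= lim_{s→0} H(s) = H(0) = num(0)/den(0) = 0.5/3.2 = 0.1562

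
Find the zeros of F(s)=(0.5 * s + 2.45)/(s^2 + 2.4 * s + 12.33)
Set numerator = 0: 0.5*s + 2.45 = 0 → Zeros: -4.9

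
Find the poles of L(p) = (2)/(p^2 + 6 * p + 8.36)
Set denominator = 0: p^2 + 6*p + 8.36 = (p + 2.2)(p + 3.8) = 0 → Poles: -2.2, -3.8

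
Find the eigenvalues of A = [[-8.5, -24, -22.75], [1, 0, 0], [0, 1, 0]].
Eigenvalues solve det(λI - A) = 0.
Characteristic polynomial: λ^3 + 8.5*λ^2 + 24*λ + 22.75 = 0.
Factor: (λ + 3.5)(λ^2 + 5*λ + 6.5) = 0.
Roots: -2.5 + 0.5j, -2.5 - 0.5j, -3.5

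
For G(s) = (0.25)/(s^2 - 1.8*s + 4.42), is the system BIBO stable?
Denominator: s^2 - 1.8*s + 4.42. Poles: 0.9 + 1.9j, 0.9 - 1.9j. All Re(p)<0: No (unstable)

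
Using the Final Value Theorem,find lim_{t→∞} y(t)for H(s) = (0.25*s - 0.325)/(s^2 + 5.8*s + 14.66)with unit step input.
FVT: lim_{t→∞} y(t) = lim_{s→0} s*Y(s) where Y(s) = H(s)/s.
= lim_{s→0} H(s) = H(0) = num(0)/den(0) = -0.325/14.66 = -0.02217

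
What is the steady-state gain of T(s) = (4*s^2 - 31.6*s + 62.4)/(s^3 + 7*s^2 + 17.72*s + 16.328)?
DC gain = T(0) = num(0)/den(0) = 62.4/16.328 = 3.822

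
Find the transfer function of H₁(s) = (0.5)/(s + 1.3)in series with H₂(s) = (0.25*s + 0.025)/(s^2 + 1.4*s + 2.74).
Series: H = H₁ · H₂ = (n₁·n₂)/(d₁·d₂).
Num: n₁·n₂ = 0.125*s + 0.0125. Den: d₁·d₂ = s^3 + 2.7*s^2 + 4.56*s + 3.562.
H(s) = (0.125*s + 0.0125)/(s^3 + 2.7*s^2 + 4.56*s + 3.562)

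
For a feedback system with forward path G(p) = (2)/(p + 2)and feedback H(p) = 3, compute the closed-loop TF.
Closed-loop T = G/(1+GH).
Numerator: G_num * H_den = 2.
Denominator: G_den * H_den + G_num * H_num = (p + 2) + (6) = p + 8.
T(p) = (2)/(p + 8)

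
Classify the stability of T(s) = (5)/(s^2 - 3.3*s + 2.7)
Denominator: s^2 - 3.3*s + 2.7 = (s - 1.5)(s - 1.8). Poles: 1.5, 1.8. Unstable (2 pole(s) in RHP)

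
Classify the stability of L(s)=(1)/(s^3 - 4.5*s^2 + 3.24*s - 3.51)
Denominator: s^3 - 4.5*s^2 + 3.24*s - 3.51 = (s - 3.9)(s^2 - 0.6*s + 0.9). Poles: 0.3 + 0.9j, 0.3 - 0.9j, 3.9. Unstable (3 pole(s) in RHP)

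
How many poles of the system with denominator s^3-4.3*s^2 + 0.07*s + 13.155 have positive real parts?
s^3 - 4.3*s^2 + 0.07*s + 13.155 = (s + 1.5)(s^2 - 5.8*s + 8.77). Poles: -1.5, 2.9 + 0.6j, 2.9 - 0.6j. RHP poles (Re>0): 2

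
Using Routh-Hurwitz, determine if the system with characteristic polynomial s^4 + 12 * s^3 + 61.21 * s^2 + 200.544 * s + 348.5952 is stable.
Routh array:
s^4: [1, 61.21, 348.5952]; s^3: [12, 200.544]; s^2: [44.498, 348.5952]; s^1: [106.537]; s^0: [348.5952]
First column: [1, 12, 44.498, 106.537, 348.5952]. Sign changes = 0.
Yes, stable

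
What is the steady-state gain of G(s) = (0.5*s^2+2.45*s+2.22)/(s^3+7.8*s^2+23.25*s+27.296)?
DC gain = G(0) = num(0)/den(0) = 2.22/27.296 = 0.08133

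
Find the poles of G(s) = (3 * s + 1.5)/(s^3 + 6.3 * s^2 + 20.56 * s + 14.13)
Set denominator = 0: s^3 + 6.3*s^2 + 20.56*s + 14.13 = (s + 0.9)(s^2 + 5.4*s + 15.7) = 0 → Poles: -0.9, -2.7 + 2.9j, -2.7 - 2.9j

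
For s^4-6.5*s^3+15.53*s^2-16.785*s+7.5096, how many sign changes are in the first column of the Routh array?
Routh array:
s^4: [1, 15.53, 7.5096]; s^3: [-6.5, -16.785]; s^2: [12.9477, 7.5096]; s^1: [-13.015]; s^0: [7.5096]
First column: [1, -6.5, 12.9477, -13.015, 7.5096]. Sign changes = 4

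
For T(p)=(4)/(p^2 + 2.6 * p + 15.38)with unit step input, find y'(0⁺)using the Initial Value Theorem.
IVT: y'(0⁺) = lim_{p→∞} p²·Y(p) = lim_{p→∞} p·T(p).
deg(num) = 0, deg(den) = 2, relative degree = 2 ≥ 2, so p·T(p) → 0. Initial slope = 0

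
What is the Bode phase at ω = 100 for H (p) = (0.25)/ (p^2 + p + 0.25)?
Substitute p = j*100: H(j100) = -2.49981e-05 - 2.49988e-07j.
∠H(j100) = atan2(Im, Re) = atan2(-2.49988e-07, -2.49981e-05) = -179.43°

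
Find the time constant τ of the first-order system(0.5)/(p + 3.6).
First-order system: τ = -1/pole. Pole = -3.6. τ = -1/(-3.6) = 0.2778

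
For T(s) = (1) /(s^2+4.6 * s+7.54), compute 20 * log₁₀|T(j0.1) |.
Substitute s = j*0.1: T(j0.1) = 0.132308 - 0.00808258j.
|T(j0.1)| = sqrt(Re² + Im²) = 0.1326.
20*log₁₀(0.1326) = -17.55 dB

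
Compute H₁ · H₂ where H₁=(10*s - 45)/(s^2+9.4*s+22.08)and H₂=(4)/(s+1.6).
Series: H = H₁ · H₂ = (n₁·n₂)/(d₁·d₂).
Num: n₁·n₂ = 40*s - 180. Den: d₁·d₂ = s^3 + 11*s^2 + 37.12*s + 35.328.
H(s) = (40*s - 180)/(s^3 + 11*s^2 + 37.12*s + 35.328)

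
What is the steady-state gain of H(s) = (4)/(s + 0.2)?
DC gain = H(0) = num(0)/den(0) = 4/0.2 = 20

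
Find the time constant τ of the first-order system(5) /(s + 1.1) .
First-order system: τ = -1/pole. Pole = -1.1. τ = -1/(-1.1) = 0.9091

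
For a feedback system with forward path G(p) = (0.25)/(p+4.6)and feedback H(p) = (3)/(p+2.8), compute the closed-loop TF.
Closed-loop T = G/(1+GH).
Numerator: G_num * H_den = 0.25*p + 0.7.
Denominator: G_den * H_den + G_num * H_num = (p^2 + 7.4*p + 12.88) + (0.75) = p^2 + 7.4*p + 13.63.
T(p) = (0.25*p + 0.7)/(p^2 + 7.4*p + 13.63)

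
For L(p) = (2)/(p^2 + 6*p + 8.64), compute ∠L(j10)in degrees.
Substitute p = j*10: L(j10) = -0.0152947 - 0.0100447j.
∠L(j10) = atan2(Im, Re) = atan2(-0.0100447, -0.0152947) = -146.71°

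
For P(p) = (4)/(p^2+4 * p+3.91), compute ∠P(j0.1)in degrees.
Substitute p = j*0.1: P(j0.1) = 1.01496 - 0.104099j.
∠P(j0.1) = atan2(Im, Re) = atan2(-0.104099, 1.01496) = -5.86°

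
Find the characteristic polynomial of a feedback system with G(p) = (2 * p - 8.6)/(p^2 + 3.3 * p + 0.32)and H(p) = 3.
Characteristic poly = G_den * H_den + G_num * H_num = (p^2 + 3.3*p + 0.32) + (6*p - 25.8) = p^2 + 9.3*p - 25.48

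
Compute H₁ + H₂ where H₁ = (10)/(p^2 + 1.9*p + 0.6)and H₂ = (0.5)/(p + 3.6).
Parallel: H = H₁ + H₂ = (n₁·d₂ + n₂·d₁)/(d₁·d₂).
n₁·d₂ = 10*p + 36. n₂·d₁ = 0.5*p^2 + 0.95*p + 0.3. Sum = 0.5*p^2 + 10.95*p + 36.3. d₁·d₂ = p^3 + 5.5*p^2 + 7.44*p + 2.16.
H(p) = (0.5*p^2 + 10.95*p + 36.3)/(p^3 + 5.5*p^2 + 7.44*p + 2.16)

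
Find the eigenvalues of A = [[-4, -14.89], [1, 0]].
Eigenvalues solve det(λI - A) = 0.
Characteristic polynomial: λ^2 + 4*λ + 14.89 = 0.
Roots: -2 + 3.3j, -2 - 3.3j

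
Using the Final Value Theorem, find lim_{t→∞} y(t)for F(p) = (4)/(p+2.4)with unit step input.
FVT: lim_{t→∞} y(t) = lim_{p→0} p*Y(p) where Y(p) = F(p)/p.
= lim_{p→0} F(p) = F(0) = num(0)/den(0) = 4/2.4 = 1.667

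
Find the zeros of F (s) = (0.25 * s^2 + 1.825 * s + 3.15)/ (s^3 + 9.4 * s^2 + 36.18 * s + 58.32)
Set numerator = 0: 0.25*s^2 + 1.825*s + 3.15 = 0.25*(s + 2.8)(s + 4.5) = 0 → Zeros: -2.8, -4.5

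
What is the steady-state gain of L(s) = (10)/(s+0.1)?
DC gain = L(0) = num(0)/den(0) = 10/0.1 = 100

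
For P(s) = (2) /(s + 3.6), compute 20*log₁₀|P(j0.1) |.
Substitute s = j*0.1: P(j0.1) = 0.555127 - 0.0154202j.
|P(j0.1)| = sqrt(Re² + Im²) = 0.5553.
20*log₁₀(0.5553) = -5.11 dB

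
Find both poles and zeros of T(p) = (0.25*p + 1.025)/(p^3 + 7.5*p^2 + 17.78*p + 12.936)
Set denominator = 0: p^3 + 7.5*p^2 + 17.78*p + 12.936 = (p + 1.4)(p + 2.8)(p + 3.3) = 0 → Poles: -1.4, -2.8, -3.3
Set numerator = 0: 0.25*p + 1.025 = 0 → Zeros: -4.1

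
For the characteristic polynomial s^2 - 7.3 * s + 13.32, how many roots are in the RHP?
s^2 - 7.3*s + 13.32 = (s - 3.7)(s - 3.6). Poles: 3.6, 3.7. RHP poles (Re>0): 2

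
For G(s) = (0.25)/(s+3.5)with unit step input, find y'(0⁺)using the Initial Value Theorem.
IVT: y'(0⁺) = lim_{s→∞} s²·Y(s) = lim_{s→∞} s·G(s).
deg(num) = 0, deg(den) = 1, relative degree = 1, so s·G(s) → (leading num)/(leading den) = 0.25/1 = 0.25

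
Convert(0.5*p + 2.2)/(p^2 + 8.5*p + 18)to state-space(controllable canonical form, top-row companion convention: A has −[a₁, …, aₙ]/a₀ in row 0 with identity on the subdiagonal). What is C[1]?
Reachable canonical form: C = numerator coefficients (right-aligned, zero-padded to length n).
num = 0.5*p + 2.2, C = [[0.5, 2.2]].
C[1] = 2.2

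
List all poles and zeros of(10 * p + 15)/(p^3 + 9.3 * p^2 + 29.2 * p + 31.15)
Set denominator = 0: p^3 + 9.3*p^2 + 29.2*p + 31.15 = (p + 3.5)(p^2 + 5.8*p + 8.9) = 0 → Poles: -2.9 + 0.7j, -2.9 - 0.7j, -3.5
Set numerator = 0: 10*p + 15 = 0 → Zeros: -1.5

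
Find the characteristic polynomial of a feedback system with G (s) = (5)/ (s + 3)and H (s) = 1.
Characteristic poly = G_den * H_den + G_num * H_num = (s + 3) + (5) = s + 8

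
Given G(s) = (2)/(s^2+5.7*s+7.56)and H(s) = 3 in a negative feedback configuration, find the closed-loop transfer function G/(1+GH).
Closed-loop T = G/(1+GH).
Numerator: G_num * H_den = 2.
Denominator: G_den * H_den + G_num * H_num = (s^2 + 5.7*s + 7.56) + (6) = s^2 + 5.7*s + 13.56.
T(s) = (2)/(s^2 + 5.7*s + 13.56)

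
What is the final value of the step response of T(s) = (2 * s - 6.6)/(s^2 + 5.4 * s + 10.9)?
FVT: lim_{t→∞} y(t) = lim_{s→0} s*Y(s) where Y(s) = T(s)/s.
= lim_{s→0} T(s) = T(0) = num(0)/den(0) = -6.6/10.9 = -0.6055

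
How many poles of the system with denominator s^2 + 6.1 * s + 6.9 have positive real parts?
s^2 + 6.1*s + 6.9 = (s + 4.6)(s + 1.5). Poles: -1.5, -4.6. RHP poles (Re>0): 0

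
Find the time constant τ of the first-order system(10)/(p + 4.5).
First-order system: τ = -1/pole. Pole = -4.5. τ = -1/(-4.5) = 0.2222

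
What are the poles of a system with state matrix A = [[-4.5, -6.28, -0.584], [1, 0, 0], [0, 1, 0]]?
Eigenvalues solve det(λI - A) = 0.
Characteristic polynomial: λ^3 + 4.5*λ^2 + 6.28*λ + 0.584 = 0.
Factor: (λ + 0.1)(λ^2 + 4.4*λ + 5.84) = 0.
Roots: -0.1, -2.2 + 1j, -2.2 - 1j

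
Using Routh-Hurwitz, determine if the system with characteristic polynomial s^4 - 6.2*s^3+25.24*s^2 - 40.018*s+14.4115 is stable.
Routh array:
s^4: [1, 25.24, 14.4115]; s^3: [-6.2, -40.018]; s^2: [18.7855, 14.4115]; s^1: [-35.2616]; s^0: [14.4115]
First column: [1, -6.2, 18.7855, -35.2616, 14.4115]. Sign changes = 4.
No, unstable (4 RHP root(s))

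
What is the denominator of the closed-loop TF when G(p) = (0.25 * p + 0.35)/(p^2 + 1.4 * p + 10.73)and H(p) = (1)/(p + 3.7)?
Characteristic poly = G_den * H_den + G_num * H_num = (p^3 + 5.1*p^2 + 15.91*p + 39.701) + (0.25*p + 0.35) = p^3 + 5.1*p^2 + 16.16*p + 40.051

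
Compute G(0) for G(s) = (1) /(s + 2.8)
DC gain = G(0) = num(0)/den(0) = 1/2.8 = 0.3571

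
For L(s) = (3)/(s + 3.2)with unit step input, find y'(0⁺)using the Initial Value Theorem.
IVT: y'(0⁺) = lim_{s→∞} s²·Y(s) = lim_{s→∞} s·L(s).
deg(num) = 0, deg(den) = 1, relative degree = 1, so s·L(s) → (leading num)/(leading den) = 3/1 = 3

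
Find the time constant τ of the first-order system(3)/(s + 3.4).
First-order system: τ = -1/pole. Pole = -3.4. τ = -1/(-3.4) = 0.2941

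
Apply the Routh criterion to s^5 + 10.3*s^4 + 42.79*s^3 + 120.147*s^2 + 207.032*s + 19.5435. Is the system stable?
Routh array:
s^5: [1, 42.79, 207.032]; s^4: [10.3, 120.147, 19.5435]; s^3: [31.1252, 205.135]; s^2: [52.2636, 19.5435]; s^1: [193.496]; s^0: [19.5435]
First column: [1, 10.3, 31.1252, 52.2636, 193.496, 19.5435]. Sign changes = 0.
Yes, stable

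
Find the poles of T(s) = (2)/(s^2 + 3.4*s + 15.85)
Set denominator = 0: s^2 + 3.4*s + 15.85 = 0 → Poles: -1.7 + 3.6j, -1.7 - 3.6j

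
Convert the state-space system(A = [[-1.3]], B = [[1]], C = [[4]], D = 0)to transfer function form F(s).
F(s) = C(sI - A)⁻¹B + D.
Characteristic polynomial det(sI - A) = s + 1.3.
Numerator from C·adj(sI-A)·B + D·det(sI-A) = 4.
F(s) = (4)/(s + 1.3)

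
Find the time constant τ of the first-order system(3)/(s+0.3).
First-order system: τ = -1/pole. Pole = -0.3. τ = -1/(-0.3) = 3.333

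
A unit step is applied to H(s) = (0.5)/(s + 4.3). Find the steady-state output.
FVT: lim_{t→∞} y(t) = lim_{s→0} s*Y(s) where Y(s) = H(s)/s.
= lim_{s→0} H(s) = H(0) = num(0)/den(0) = 0.5/4.3 = 0.1163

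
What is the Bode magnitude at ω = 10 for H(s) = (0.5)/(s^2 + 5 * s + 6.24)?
Substitute s = j*10: H(j10) = -0.004152 - 0.00221417j.
|H(j10)| = sqrt(Re² + Im²) = 0.004705.
20*log₁₀(0.004705) = -46.55 dB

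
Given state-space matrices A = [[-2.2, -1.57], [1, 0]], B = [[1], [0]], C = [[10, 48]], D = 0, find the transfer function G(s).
G(s) = C(sI - A)⁻¹B + D.
Characteristic polynomial det(sI - A) = s^2 + 2.2*s + 1.57.
Numerator from C·adj(sI-A)·B + D·det(sI-A) = 10*s + 48.
G(s) = (10*s + 48)/(s^2 + 2.2*s + 1.57)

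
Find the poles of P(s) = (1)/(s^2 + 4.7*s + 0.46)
Set denominator = 0: s^2 + 4.7*s + 0.46 = (s + 4.6)(s + 0.1) = 0 → Poles: -0.1, -4.6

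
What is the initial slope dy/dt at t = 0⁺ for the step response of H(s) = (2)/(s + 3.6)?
IVT: y'(0⁺) = lim_{s→∞} s²·Y(s) = lim_{s→∞} s·H(s).
deg(num) = 0, deg(den) = 1, relative degree = 1, so s·H(s) → (leading num)/(leading den) = 2/1 = 2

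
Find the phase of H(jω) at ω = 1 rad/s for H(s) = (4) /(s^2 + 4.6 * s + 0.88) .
Substitute s = j*1: H(j1) = -0.0226689 - 0.868974j.
∠H(j1) = atan2(Im, Re) = atan2(-0.868974, -0.0226689) = -91.49°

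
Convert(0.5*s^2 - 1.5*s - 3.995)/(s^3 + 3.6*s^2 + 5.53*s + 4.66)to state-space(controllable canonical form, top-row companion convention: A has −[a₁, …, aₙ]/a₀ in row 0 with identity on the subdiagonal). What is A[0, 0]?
Reachable canonical form for den = s^3 + 3.6*s^2 + 5.53*s + 4.66: top row of A = -[a₁,a₂,...,aₙ]/a₀, ones on the subdiagonal, zeros elsewhere.
A = [[-3.6, -5.53, -4.66], [1, 0, 0], [0, 1, 0]].
A[0,0] = -3.6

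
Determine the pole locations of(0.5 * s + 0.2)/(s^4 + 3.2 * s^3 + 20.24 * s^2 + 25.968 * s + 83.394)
Set denominator = 0: s^4 + 3.2*s^3 + 20.24*s^2 + 25.968*s + 83.394 = (s^2 + 2.6*s + 11.3)(s^2 + 0.6*s + 7.38) = 0 → Poles: -0.3 + 2.7j, -0.3 - 2.7j, -1.3 + 3.1j, -1.3 - 3.1j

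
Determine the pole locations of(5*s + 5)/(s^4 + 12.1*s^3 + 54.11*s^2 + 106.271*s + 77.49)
Set denominator = 0: s^4 + 12.1*s^3 + 54.11*s^2 + 106.271*s + 77.49 = (s + 4.1)(s + 2.5)(s + 2.7)(s + 2.8) = 0 → Poles: -2.5, -2.7, -2.8, -4.1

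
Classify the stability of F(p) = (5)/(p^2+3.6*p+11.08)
Denominator: p^2 + 3.6*p + 11.08. Poles: -1.8 + 2.8j, -1.8 - 2.8j. Stable (all poles in LHP)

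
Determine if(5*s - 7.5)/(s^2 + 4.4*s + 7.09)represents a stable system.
Denominator: s^2 + 4.4*s + 7.09. Poles: -2.2 + 1.5j, -2.2 - 1.5j. All Re(p)<0: Yes (stable)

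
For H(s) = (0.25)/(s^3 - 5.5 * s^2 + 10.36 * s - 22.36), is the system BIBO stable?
Denominator: s^3 - 5.5*s^2 + 10.36*s - 22.36 = (s - 4.3)(s^2 - 1.2*s + 5.2). Poles: 0.6 + 2.2j, 0.6 - 2.2j, 4.3. All Re(p)<0: No (unstable)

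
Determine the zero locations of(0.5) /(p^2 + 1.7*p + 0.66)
Numerator is a nonzero constant (0.5) → Zeros: none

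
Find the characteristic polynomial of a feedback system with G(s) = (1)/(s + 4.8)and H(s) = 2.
Characteristic poly = G_den * H_den + G_num * H_num = (s + 4.8) + (2) = s + 6.8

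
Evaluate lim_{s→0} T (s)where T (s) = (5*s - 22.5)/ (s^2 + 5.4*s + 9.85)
DC gain = T(0) = num(0)/den(0) = -22.5/9.85 = -2.284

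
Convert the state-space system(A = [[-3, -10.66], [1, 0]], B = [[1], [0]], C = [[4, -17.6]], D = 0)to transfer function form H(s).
H(s) = C(sI - A)⁻¹B + D.
Characteristic polynomial det(sI - A) = s^2 + 3*s + 10.66.
Numerator from C·adj(sI-A)·B + D·det(sI-A) = 4*s - 17.6.
H(s) = (4*s - 17.6)/(s^2 + 3*s + 10.66)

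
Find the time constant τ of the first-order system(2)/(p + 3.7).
First-order system: τ = -1/pole. Pole = -3.7. τ = -1/(-3.7) = 0.2703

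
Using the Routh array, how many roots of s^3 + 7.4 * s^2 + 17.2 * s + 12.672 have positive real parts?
Routh array:
s^3: [1, 17.2]; s^2: [7.4, 12.672]; s^1: [15.4876]; s^0: [12.672]
First column: [1, 7.4, 15.4876, 12.672]. Sign changes = RHP roots = 0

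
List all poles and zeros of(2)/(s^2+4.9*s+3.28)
Set denominator = 0: s^2 + 4.9*s + 3.28 = (s + 4.1)(s + 0.8) = 0 → Poles: -0.8, -4.1
Numerator is a nonzero constant (2) → Zeros: none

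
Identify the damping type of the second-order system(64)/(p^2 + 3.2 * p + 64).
Standard form: ωn²/(p²+2ζωn·p+ωn²) gives ωn=8, ζ=0.2.
Underdamped (ζ = 0.2 < 1)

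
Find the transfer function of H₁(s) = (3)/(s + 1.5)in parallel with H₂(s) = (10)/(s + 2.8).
Parallel: H = H₁ + H₂ = (n₁·d₂ + n₂·d₁)/(d₁·d₂).
n₁·d₂ = 3*s + 8.4. n₂·d₁ = 10*s + 15. Sum = 13*s + 23.4. d₁·d₂ = s^2 + 4.3*s + 4.2.
H(s) = (13*s + 23.4)/(s^2 + 4.3*s + 4.2)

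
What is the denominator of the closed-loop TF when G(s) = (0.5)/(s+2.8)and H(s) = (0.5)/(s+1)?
Characteristic poly = G_den * H_den + G_num * H_num = (s^2 + 3.8*s + 2.8) + (0.25) = s^2 + 3.8*s + 3.05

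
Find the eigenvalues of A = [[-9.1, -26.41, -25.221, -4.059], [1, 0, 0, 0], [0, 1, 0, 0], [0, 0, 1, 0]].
Eigenvalues solve det(λI - A) = 0.
Characteristic polynomial: λ^4 + 9.1*λ^3 + 26.41*λ^2 + 25.221*λ + 4.059 = 0.
Factor: (λ + 1.5)(λ + 4.1)(λ + 3.3)(λ + 0.2) = 0.
Roots: -0.2, -1.5, -3.3, -4.1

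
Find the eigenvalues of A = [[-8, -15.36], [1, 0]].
Eigenvalues solve det(λI - A) = 0.
Characteristic polynomial: λ^2 + 8*λ + 15.36 = 0.
Factor: (λ + 4.8)(λ + 3.2) = 0.
Roots: -3.2, -4.8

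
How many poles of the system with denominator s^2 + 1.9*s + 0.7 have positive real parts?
s^2 + 1.9*s + 0.7 = (s + 1.4)(s + 0.5). Poles: -0.5, -1.4. RHP poles (Re>0): 0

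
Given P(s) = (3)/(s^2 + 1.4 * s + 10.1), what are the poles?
Set denominator = 0: s^2 + 1.4*s + 10.1 = 0 → Poles: -0.7 + 3.1j, -0.7 - 3.1j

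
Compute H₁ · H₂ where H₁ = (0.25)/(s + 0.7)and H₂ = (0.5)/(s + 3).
Series: H = H₁ · H₂ = (n₁·n₂)/(d₁·d₂).
Num: n₁·n₂ = 0.125. Den: d₁·d₂ = s^2 + 3.7*s + 2.1.
H(s) = (0.125)/(s^2 + 3.7*s + 2.1)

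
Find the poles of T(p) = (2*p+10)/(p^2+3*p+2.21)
Set denominator = 0: p^2 + 3*p + 2.21 = (p + 1.7)(p + 1.3) = 0 → Poles: -1.3, -1.7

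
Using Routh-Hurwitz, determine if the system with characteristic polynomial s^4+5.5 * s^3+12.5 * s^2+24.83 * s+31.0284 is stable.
Routh array:
s^4: [1, 12.5, 31.0284]; s^3: [5.5, 24.83]; s^2: [7.98545, 31.0284]; s^1: [3.45912]; s^0: [31.0284]
First column: [1, 5.5, 7.98545, 3.45912, 31.0284]. Sign changes = 0.
Yes, stable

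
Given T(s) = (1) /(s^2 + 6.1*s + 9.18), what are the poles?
Set denominator = 0: s^2 + 6.1*s + 9.18 = (s + 2.7)(s + 3.4) = 0 → Poles: -2.7, -3.4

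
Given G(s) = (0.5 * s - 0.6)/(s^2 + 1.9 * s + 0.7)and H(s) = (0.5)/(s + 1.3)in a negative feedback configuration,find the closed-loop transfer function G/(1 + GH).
Closed-loop T = G/(1+GH).
Numerator: G_num * H_den = 0.5*s^2 + 0.05*s - 0.78.
Denominator: G_den * H_den + G_num * H_num = (s^3 + 3.2*s^2 + 3.17*s + 0.91) + (0.25*s - 0.3) = s^3 + 3.2*s^2 + 3.42*s + 0.61.
T(s) = (0.5*s^2 + 0.05*s - 0.78)/(s^3 + 3.2*s^2 + 3.42*s + 0.61)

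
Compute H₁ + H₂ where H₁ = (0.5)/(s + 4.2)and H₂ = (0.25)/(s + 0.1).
Parallel: H = H₁ + H₂ = (n₁·d₂ + n₂·d₁)/(d₁·d₂).
n₁·d₂ = 0.5*s + 0.05. n₂·d₁ = 0.25*s + 1.05. Sum = 0.75*s + 1.1. d₁·d₂ = s^2 + 4.3*s + 0.42.
H(s) = (0.75*s + 1.1)/(s^2 + 4.3*s + 0.42)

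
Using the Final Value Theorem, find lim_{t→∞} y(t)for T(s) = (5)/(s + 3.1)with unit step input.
FVT: lim_{t→∞} y(t) = lim_{s→0} s*Y(s) where Y(s) = T(s)/s.
= lim_{s→0} T(s) = T(0) = num(0)/den(0) = 5/3.1 = 1.613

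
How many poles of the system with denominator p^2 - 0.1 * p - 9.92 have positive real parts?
p^2 - 0.1*p - 9.92 = (p - 3.2)(p + 3.1). Poles: -3.1, 3.2. RHP poles (Re>0): 1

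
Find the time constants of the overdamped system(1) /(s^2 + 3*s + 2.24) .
Overdamped: real poles at -1.6, -1.4. τ = -1/pole → τ₁ = 0.625, τ₂ = 0.7143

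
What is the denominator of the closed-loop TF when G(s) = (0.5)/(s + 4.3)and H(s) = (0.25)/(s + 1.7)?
Characteristic poly = G_den * H_den + G_num * H_num = (s^2 + 6*s + 7.31) + (0.125) = s^2 + 6*s + 7.435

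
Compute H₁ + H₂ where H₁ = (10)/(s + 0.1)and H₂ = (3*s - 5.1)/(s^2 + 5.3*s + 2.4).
Parallel: H = H₁ + H₂ = (n₁·d₂ + n₂·d₁)/(d₁·d₂).
n₁·d₂ = 10*s^2 + 53*s + 24. n₂·d₁ = 3*s^2 - 4.8*s - 0.51. Sum = 13*s^2 + 48.2*s + 23.49. d₁·d₂ = s^3 + 5.4*s^2 + 2.93*s + 0.24.
H(s) = (13*s^2 + 48.2*s + 23.49)/(s^3 + 5.4*s^2 + 2.93*s + 0.24)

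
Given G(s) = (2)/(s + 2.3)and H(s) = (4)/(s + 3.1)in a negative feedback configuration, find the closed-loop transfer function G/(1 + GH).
Closed-loop T = G/(1+GH).
Numerator: G_num * H_den = 2*s + 6.2.
Denominator: G_den * H_den + G_num * H_num = (s^2 + 5.4*s + 7.13) + (8) = s^2 + 5.4*s + 15.13.
T(s) = (2*s + 6.2)/(s^2 + 5.4*s + 15.13)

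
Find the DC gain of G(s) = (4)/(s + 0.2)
DC gain = G(0) = num(0)/den(0) = 4/0.2 = 20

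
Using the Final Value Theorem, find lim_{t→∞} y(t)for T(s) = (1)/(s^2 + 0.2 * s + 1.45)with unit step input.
FVT: lim_{t→∞} y(t) = lim_{s→0} s*Y(s) where Y(s) = T(s)/s.
= lim_{s→0} T(s) = T(0) = num(0)/den(0) = 1/1.45 = 0.6897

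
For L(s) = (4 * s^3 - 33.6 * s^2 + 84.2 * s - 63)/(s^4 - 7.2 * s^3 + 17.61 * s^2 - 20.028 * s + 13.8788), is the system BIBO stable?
Denominator: s^4 - 7.2*s^3 + 17.61*s^2 - 20.028*s + 13.8788 = (s - 2.6)(s - 3.4)(s^2 - 1.2*s + 1.57). Poles: 0.6 + 1.1j, 0.6 - 1.1j, 2.6, 3.4. All Re(p)<0: No (unstable)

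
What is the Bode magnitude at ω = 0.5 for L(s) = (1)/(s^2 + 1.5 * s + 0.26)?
Substitute s = j*0.5: L(j0.5) = 0.0177746 - 1.3331j.
|L(j0.5)| = sqrt(Re² + Im²) = 1.333.
20*log₁₀(1.333) = 2.50 dB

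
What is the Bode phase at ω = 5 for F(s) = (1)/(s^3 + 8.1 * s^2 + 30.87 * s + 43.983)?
Substitute s = j*5: F(j5) = -0.00609937 - 0.00112932j.
∠F(j5) = atan2(Im, Re) = atan2(-0.00112932, -0.00609937) = -169.51°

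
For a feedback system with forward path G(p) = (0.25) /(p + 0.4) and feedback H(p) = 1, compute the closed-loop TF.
Closed-loop T = G/(1+GH).
Numerator: G_num * H_den = 0.25.
Denominator: G_den * H_den + G_num * H_num = (p + 0.4) + (0.25) = p + 0.65.
T(p) = (0.25)/(p + 0.65)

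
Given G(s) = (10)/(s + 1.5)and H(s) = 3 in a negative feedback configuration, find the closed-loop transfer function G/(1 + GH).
Closed-loop T = G/(1+GH).
Numerator: G_num * H_den = 10.
Denominator: G_den * H_den + G_num * H_num = (s + 1.5) + (30) = s + 31.5.
T(s) = (10)/(s + 31.5)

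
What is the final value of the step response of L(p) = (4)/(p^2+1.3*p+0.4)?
FVT: lim_{t→∞} y(t) = lim_{p→0} p*Y(p) where Y(p) = L(p)/p.
= lim_{p→0} L(p) = L(0) = num(0)/den(0) = 4/0.4 = 10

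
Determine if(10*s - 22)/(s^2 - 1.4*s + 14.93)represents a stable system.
Denominator: s^2 - 1.4*s + 14.93. Poles: 0.7 + 3.8j, 0.7 - 3.8j. All Re(p)<0: No (unstable)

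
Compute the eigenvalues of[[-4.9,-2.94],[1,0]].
Eigenvalues solve det(λI - A) = 0.
Characteristic polynomial: λ^2 + 4.9*λ + 2.94 = 0.
Factor: (λ + 4.2)(λ + 0.7) = 0.
Roots: -0.7, -4.2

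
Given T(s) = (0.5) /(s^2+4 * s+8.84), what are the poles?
Set denominator = 0: s^2 + 4*s + 8.84 = 0 → Poles: -2 + 2.2j, -2 - 2.2j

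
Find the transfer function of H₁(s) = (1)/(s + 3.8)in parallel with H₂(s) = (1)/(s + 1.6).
Parallel: H = H₁ + H₂ = (n₁·d₂ + n₂·d₁)/(d₁·d₂).
n₁·d₂ = s + 1.6. n₂·d₁ = s + 3.8. Sum = 2*s + 5.4. d₁·d₂ = s^2 + 5.4*s + 6.08.
H(s) = (2*s + 5.4)/(s^2 + 5.4*s + 6.08)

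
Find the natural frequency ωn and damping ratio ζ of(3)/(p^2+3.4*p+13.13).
Underdamped: complex pole -1.7 + 3.2j. ωn = |pole| = 3.624, ζ = -Re(pole)/ωn = 0.4692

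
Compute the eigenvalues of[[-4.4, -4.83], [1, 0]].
Eigenvalues solve det(λI - A) = 0.
Characteristic polynomial: λ^2 + 4.4*λ + 4.83 = 0.
Factor: (λ + 2.1)(λ + 2.3) = 0.
Roots: -2.1, -2.3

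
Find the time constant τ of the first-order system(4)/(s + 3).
First-order system: τ = -1/pole. Pole = -3. τ = -1/(-3) = 0.3333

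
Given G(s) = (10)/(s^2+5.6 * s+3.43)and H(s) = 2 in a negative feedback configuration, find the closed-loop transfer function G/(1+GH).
Closed-loop T = G/(1+GH).
Numerator: G_num * H_den = 10.
Denominator: G_den * H_den + G_num * H_num = (s^2 + 5.6*s + 3.43) + (20) = s^2 + 5.6*s + 23.43.
T(s) = (10)/(s^2 + 5.6*s + 23.43)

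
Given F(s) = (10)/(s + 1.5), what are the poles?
Set denominator = 0: s + 1.5 = 0 → Poles: -1.5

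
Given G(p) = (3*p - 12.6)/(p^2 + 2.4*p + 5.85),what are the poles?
Set denominator = 0: p^2 + 2.4*p + 5.85 = 0 → Poles: -1.2 + 2.1j, -1.2 - 2.1j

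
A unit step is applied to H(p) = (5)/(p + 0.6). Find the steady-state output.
FVT: lim_{t→∞} y(t) = lim_{p→0} p*Y(p) where Y(p) = H(p)/p.
= lim_{p→0} H(p) = H(0) = num(0)/den(0) = 5/0.6 = 8.333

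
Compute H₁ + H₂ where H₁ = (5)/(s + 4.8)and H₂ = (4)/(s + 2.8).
Parallel: H = H₁ + H₂ = (n₁·d₂ + n₂·d₁)/(d₁·d₂).
n₁·d₂ = 5*s + 14. n₂·d₁ = 4*s + 19.2. Sum = 9*s + 33.2. d₁·d₂ = s^2 + 7.6*s + 13.44.
H(s) = (9*s + 33.2)/(s^2 + 7.6*s + 13.44)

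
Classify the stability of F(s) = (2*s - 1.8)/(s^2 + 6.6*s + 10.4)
Denominator: s^2 + 6.6*s + 10.4 = (s + 4)(s + 2.6). Poles: -2.6, -4. Stable (all poles in LHP)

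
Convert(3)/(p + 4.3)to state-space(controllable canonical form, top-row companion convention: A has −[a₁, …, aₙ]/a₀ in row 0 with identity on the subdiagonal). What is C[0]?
Reachable canonical form: C = numerator coefficients (right-aligned, zero-padded to length n).
num = 3, C = [[3]].
C[0] = 3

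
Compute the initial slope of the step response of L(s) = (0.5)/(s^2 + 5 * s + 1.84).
IVT: y'(0⁺) = lim_{s→∞} s²·Y(s) = lim_{s→∞} s·L(s).
deg(num) = 0, deg(den) = 2, relative degree = 2 ≥ 2, so s·L(s) → 0. Initial slope = 0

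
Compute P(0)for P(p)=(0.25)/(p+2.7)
DC gain = P(0) = num(0)/den(0) = 0.25/2.7 = 0.09259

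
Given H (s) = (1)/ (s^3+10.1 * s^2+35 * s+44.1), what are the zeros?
Numerator is a nonzero constant (1) → Zeros: none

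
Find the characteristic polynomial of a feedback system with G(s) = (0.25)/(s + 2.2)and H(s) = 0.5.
Characteristic poly = G_den * H_den + G_num * H_num = (s + 2.2) + (0.125) = s + 2.325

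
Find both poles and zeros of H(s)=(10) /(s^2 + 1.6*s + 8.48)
Set denominator = 0: s^2 + 1.6*s + 8.48 = 0 → Poles: -0.8 + 2.8j, -0.8 - 2.8j
Numerator is a nonzero constant (10) → Zeros: none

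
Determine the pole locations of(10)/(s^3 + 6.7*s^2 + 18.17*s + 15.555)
Set denominator = 0: s^3 + 6.7*s^2 + 18.17*s + 15.555 = (s + 1.5)(s^2 + 5.2*s + 10.37) = 0 → Poles: -1.5, -2.6 + 1.9j, -2.6 - 1.9j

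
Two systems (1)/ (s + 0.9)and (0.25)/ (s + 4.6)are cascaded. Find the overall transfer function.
Series: H = H₁ · H₂ = (n₁·n₂)/(d₁·d₂).
Num: n₁·n₂ = 0.25. Den: d₁·d₂ = s^2 + 5.5*s + 4.14.
H(s) = (0.25)/(s^2 + 5.5*s + 4.14)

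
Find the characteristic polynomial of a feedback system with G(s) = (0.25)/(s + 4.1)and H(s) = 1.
Characteristic poly = G_den * H_den + G_num * H_num = (s + 4.1) + (0.25) = s + 4.35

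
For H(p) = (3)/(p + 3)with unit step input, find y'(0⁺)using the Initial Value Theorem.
IVT: y'(0⁺) = lim_{p→∞} p²·Y(p) = lim_{p→∞} p·H(p).
deg(num) = 0, deg(den) = 1, relative degree = 1, so p·H(p) → (leading num)/(leading den) = 3/1 = 3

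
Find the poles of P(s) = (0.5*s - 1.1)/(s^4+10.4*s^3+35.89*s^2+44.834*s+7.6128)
Set denominator = 0: s^4 + 10.4*s^3 + 35.89*s^2 + 44.834*s + 7.6128 = (s + 4.8)(s + 0.2)(s^2 + 5.4*s + 7.93) = 0 → Poles: -0.2, -2.7 + 0.8j, -2.7 - 0.8j, -4.8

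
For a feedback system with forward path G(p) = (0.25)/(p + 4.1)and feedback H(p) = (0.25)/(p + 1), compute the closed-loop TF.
Closed-loop T = G/(1+GH).
Numerator: G_num * H_den = 0.25*p + 0.25.
Denominator: G_den * H_den + G_num * H_num = (p^2 + 5.1*p + 4.1) + (0.0625) = p^2 + 5.1*p + 4.1625.
T(p) = (0.25*p + 0.25)/(p^2 + 5.1*p + 4.1625)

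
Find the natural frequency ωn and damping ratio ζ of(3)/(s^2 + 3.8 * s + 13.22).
Underdamped: complex pole -1.9 + 3.1j. ωn = |pole| = 3.636, ζ = -Re(pole)/ωn = 0.5226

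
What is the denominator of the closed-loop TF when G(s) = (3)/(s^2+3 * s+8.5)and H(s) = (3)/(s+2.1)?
Characteristic poly = G_den * H_den + G_num * H_num = (s^3 + 5.1*s^2 + 14.8*s + 17.85) + (9) = s^3 + 5.1*s^2 + 14.8*s + 26.85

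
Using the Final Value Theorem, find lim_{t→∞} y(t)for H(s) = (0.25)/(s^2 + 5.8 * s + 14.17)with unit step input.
FVT: lim_{t→∞} y(t) = lim_{s→0} s*Y(s) where Y(s) = H(s)/s.
= lim_{s→0} H(s) = H(0) = num(0)/den(0) = 0.25/14.17 = 0.01764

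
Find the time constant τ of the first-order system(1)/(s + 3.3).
First-order system: τ = -1/pole. Pole = -3.3. τ = -1/(-3.3) = 0.303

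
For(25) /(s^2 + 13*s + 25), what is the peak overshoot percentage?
Standard form: ωn²/(s²+2ζωn·s+ωn²) → ωn = 5, ζ = 1.3.
ζ ≥ 1, so the response is non-oscillatory: peak overshoot = 0%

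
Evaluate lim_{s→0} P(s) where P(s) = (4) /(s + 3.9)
DC gain = P(0) = num(0)/den(0) = 4/3.9 = 1.026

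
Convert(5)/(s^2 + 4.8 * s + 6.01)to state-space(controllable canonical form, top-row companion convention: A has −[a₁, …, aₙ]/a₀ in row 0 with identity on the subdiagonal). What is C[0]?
Reachable canonical form: C = numerator coefficients (right-aligned, zero-padded to length n).
num = 5, C = [[0, 5]].
C[0] = 0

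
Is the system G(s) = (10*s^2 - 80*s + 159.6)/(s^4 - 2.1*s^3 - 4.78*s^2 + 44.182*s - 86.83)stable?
Denominator: s^4 - 2.1*s^3 - 4.78*s^2 + 44.182*s - 86.83 = (s - 2.5)(s + 3.8)(s^2 - 3.4*s + 9.14). Poles: -3.8, 1.7 + 2.5j, 1.7 - 2.5j, 2.5. All Re(p)<0: No (unstable)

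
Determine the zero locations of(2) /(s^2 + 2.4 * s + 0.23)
Numerator is a nonzero constant (2) → Zeros: none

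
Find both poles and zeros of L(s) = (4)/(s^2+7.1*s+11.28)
Set denominator = 0: s^2 + 7.1*s + 11.28 = (s + 4.7)(s + 2.4) = 0 → Poles: -2.4, -4.7
Numerator is a nonzero constant (4) → Zeros: none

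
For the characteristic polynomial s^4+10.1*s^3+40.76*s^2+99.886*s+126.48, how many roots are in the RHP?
s^4 + 10.1*s^3 + 40.76*s^2 + 99.886*s + 126.48 = (s + 3.1)(s + 4.8)(s^2 + 2.2*s + 8.5). Poles: -1.1 + 2.7j, -1.1 - 2.7j, -3.1, -4.8. RHP poles (Re>0): 0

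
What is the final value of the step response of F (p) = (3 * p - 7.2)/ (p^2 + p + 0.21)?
FVT: lim_{t→∞} y(t) = lim_{p→0} p*Y(p) where Y(p) = F(p)/p.
= lim_{p→0} F(p) = F(0) = num(0)/den(0) = -7.2/0.21 = -34.29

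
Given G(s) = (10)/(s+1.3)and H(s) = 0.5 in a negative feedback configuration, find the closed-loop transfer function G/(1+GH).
Closed-loop T = G/(1+GH).
Numerator: G_num * H_den = 10.
Denominator: G_den * H_den + G_num * H_num = (s + 1.3) + (5) = s + 6.3.
T(s) = (10)/(s + 6.3)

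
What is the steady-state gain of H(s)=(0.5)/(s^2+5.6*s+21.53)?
DC gain = H(0) = num(0)/den(0) = 0.5/21.53 = 0.02322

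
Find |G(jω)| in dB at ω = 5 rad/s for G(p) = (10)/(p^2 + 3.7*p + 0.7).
Substitute p = j*5: G(j5) = -0.260523 - 0.19834j.
|G(j5)| = sqrt(Re² + Im²) = 0.3274.
20*log₁₀(0.3274) = -9.70 dB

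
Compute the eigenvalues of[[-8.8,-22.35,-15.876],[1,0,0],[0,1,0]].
Eigenvalues solve det(λI - A) = 0.
Characteristic polynomial: λ^3 + 8.8*λ^2 + 22.35*λ + 15.876 = 0.
Factor: (λ + 2.7)(λ + 1.2)(λ + 4.9) = 0.
Roots: -1.2, -2.7, -4.9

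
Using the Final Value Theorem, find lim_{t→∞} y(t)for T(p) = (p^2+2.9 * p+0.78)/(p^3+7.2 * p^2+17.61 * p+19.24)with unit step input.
FVT: lim_{t→∞} y(t) = lim_{p→0} p*Y(p) where Y(p) = T(p)/p.
= lim_{p→0} T(p) = T(0) = num(0)/den(0) = 0.78/19.24 = 0.04054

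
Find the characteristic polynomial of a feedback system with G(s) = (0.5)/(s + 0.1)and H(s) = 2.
Characteristic poly = G_den * H_den + G_num * H_num = (s + 0.1) + (1) = s + 1.1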